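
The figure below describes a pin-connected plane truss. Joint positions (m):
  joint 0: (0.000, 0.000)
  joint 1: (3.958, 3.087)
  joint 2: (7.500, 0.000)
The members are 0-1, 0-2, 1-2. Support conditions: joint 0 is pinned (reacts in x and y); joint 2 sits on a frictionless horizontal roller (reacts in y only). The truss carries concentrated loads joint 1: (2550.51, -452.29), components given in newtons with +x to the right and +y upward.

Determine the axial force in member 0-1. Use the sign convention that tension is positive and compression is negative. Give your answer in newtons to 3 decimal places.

1359.651

N=3 nodes, M=3 members, R=3 reactions → 2N=6, M+R=6
member 0 (0-1): L=5.0195, (cx,cy)=(0.7885,0.6150)
member 1 (0-2): L=7.5000, (cx,cy)=(1.0000,0.0000)
member 2 (1-2): L=4.6984, (cx,cy)=(0.7539,-0.6570)
solve A·x = −loads:
  F[0-1] = +1359.6514 N (tension)
  F[0-2] = +1478.3902 N (tension)
  F[1-2] = -1961.0748 N (compression)
  Rx@0 = -2550.5100 N
  Ry@0 = -836.1884 N
  Ry@2 = +1288.4784 N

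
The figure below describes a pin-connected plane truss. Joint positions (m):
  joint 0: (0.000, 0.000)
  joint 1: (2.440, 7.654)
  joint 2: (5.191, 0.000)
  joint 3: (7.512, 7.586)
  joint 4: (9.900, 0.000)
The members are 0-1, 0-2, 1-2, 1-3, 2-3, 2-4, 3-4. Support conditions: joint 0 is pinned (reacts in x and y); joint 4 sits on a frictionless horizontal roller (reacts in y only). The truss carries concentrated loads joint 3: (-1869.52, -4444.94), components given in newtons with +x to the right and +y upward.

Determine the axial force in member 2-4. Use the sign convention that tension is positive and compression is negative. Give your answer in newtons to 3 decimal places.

N=5 nodes, M=7 members, R=3 reactions → 2N=10, M+R=10
member 0 (0-1): L=8.0335, (cx,cy)=(0.3037,0.9528)
member 1 (0-2): L=5.1910, (cx,cy)=(1.0000,0.0000)
member 2 (1-2): L=8.1334, (cx,cy)=(0.3382,-0.9411)
member 3 (1-3): L=5.0725, (cx,cy)=(0.9999,-0.0134)
member 4 (2-3): L=7.9331, (cx,cy)=(0.2926,0.9562)
member 5 (2-4): L=4.7090, (cx,cy)=(1.0000,0.0000)
member 6 (3-4): L=7.9530, (cx,cy)=(0.3003,-0.9539)
solve A·x = −loads:
  F[0-1] = -2628.9093 N (compression)
  F[0-2] = -1071.0475 N (compression)
  F[1-2] = +2685.9055 N (tension)
  F[1-3] = -1707.0963 N (compression)
  F[2-3] = -2643.2604 N (compression)
  F[2-4] = +610.7637 N (tension)
  F[3-4] = -2034.0842 N (compression)
  Rx@0 = +1869.5200 N
  Ry@0 = +2504.7167 N
  Ry@4 = +1940.2233 N

610.764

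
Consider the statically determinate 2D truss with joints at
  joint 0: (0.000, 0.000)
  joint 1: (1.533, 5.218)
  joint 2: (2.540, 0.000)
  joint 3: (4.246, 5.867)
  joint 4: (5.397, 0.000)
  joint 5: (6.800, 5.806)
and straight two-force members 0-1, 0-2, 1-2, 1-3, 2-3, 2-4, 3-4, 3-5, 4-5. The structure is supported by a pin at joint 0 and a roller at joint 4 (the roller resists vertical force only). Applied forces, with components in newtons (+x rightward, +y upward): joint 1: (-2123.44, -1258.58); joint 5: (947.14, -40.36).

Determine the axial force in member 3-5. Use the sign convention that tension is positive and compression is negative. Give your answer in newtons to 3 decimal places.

N=6 nodes, M=9 members, R=3 reactions → 2N=12, M+R=12
member 0 (0-1): L=5.4385, (cx,cy)=(0.2819,0.9595)
member 1 (0-2): L=2.5400, (cx,cy)=(1.0000,0.0000)
member 2 (1-2): L=5.3143, (cx,cy)=(0.1895,-0.9819)
member 3 (1-3): L=2.7895, (cx,cy)=(0.9726,0.2327)
member 4 (2-3): L=6.1100, (cx,cy)=(0.2792,0.9602)
member 5 (2-4): L=2.8570, (cx,cy)=(1.0000,0.0000)
member 6 (3-4): L=5.9788, (cx,cy)=(0.1925,-0.9813)
member 7 (3-5): L=2.5547, (cx,cy)=(0.9997,-0.0239)
member 8 (4-5): L=5.9731, (cx,cy)=(0.2349,0.9720)
solve A·x = −loads:
  F[0-1] = -2006.0322 N (compression)
  F[0-2] = -610.8444 N (compression)
  F[1-2] = +1011.2879 N (tension)
  F[1-3] = +1404.9074 N (tension)
  F[2-3] = -1034.0932 N (compression)
  F[2-4] = -130.4824 N (compression)
  F[3-4] = +655.6492 N (tension)
  F[3-5] = +951.6732 N (tension)
  F[4-5] = -18.1442 N (compression)
  Rx@0 = +1176.3000 N
  Ry@0 = +1924.6884 N
  Ry@4 = -625.7484 N

951.673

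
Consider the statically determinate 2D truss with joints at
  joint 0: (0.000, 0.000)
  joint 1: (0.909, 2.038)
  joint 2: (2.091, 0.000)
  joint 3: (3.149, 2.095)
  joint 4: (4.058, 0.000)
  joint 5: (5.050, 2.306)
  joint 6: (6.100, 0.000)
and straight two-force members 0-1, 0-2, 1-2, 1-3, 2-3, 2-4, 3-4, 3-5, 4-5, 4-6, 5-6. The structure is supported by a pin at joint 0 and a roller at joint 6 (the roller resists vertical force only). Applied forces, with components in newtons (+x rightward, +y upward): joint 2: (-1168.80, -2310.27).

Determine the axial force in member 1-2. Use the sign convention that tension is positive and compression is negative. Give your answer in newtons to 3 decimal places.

1710.068

N=7 nodes, M=11 members, R=3 reactions → 2N=14, M+R=14
member 0 (0-1): L=2.2315, (cx,cy)=(0.4073,0.9133)
member 1 (0-2): L=2.0910, (cx,cy)=(1.0000,0.0000)
member 2 (1-2): L=2.3560, (cx,cy)=(0.5017,-0.8650)
member 3 (1-3): L=2.2407, (cx,cy)=(0.9997,0.0254)
member 4 (2-3): L=2.3470, (cx,cy)=(0.4508,0.8926)
member 5 (2-4): L=1.9670, (cx,cy)=(1.0000,0.0000)
member 6 (3-4): L=2.2837, (cx,cy)=(0.3980,-0.9174)
member 7 (3-5): L=1.9127, (cx,cy)=(0.9939,0.1103)
member 8 (4-5): L=2.5103, (cx,cy)=(0.3952,0.9186)
member 9 (4-6): L=2.0420, (cx,cy)=(1.0000,0.0000)
member 10 (5-6): L=2.5338, (cx,cy)=(0.4144,-0.9101)
solve A·x = −loads:
  F[0-1] = -1662.5222 N (compression)
  F[0-2] = -491.5817 N (compression)
  F[1-2] = +1710.0685 N (tension)
  F[1-3] = -1535.6658 N (compression)
  F[2-3] = +930.9505 N (tension)
  F[2-4] = +1115.5065 N (tension)
  F[3-4] = -952.3644 N (compression)
  F[3-5] = -740.9522 N (compression)
  F[4-5] = +951.0795 N (tension)
  F[4-6] = +360.5927 N (tension)
  F[5-6] = -870.1613 N (compression)
  Rx@0 = +1168.8000 N
  Ry@0 = +1518.3397 N
  Ry@6 = +791.9303 N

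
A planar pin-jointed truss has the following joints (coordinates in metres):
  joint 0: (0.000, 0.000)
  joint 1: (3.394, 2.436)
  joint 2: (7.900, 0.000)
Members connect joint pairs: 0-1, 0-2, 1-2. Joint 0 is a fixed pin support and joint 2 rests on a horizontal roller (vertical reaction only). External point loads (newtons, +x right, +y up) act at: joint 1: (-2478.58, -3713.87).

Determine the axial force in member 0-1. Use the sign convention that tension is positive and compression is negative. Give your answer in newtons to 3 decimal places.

N=3 nodes, M=3 members, R=3 reactions → 2N=6, M+R=6
member 0 (0-1): L=4.1777, (cx,cy)=(0.8124,0.5831)
member 1 (0-2): L=7.9000, (cx,cy)=(1.0000,0.0000)
member 2 (1-2): L=5.1223, (cx,cy)=(0.8797,-0.4756)
solve A·x = −loads:
  F[0-1] = -4943.6290 N (compression)
  F[0-2] = +1537.6496 N (tension)
  F[1-2] = -1747.9647 N (compression)
  Rx@0 = +2478.5800 N
  Ry@0 = +2882.5974 N
  Ry@2 = +831.2726 N

-4943.629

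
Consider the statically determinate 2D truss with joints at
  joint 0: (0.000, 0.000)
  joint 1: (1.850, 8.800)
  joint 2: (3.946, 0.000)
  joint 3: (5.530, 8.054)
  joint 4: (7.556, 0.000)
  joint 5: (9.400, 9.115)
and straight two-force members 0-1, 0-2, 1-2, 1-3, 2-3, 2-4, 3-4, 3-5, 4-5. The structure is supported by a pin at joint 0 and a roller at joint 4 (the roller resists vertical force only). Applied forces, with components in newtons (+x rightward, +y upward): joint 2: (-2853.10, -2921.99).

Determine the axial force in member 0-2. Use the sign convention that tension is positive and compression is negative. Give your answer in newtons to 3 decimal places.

N=6 nodes, M=9 members, R=3 reactions → 2N=12, M+R=12
member 0 (0-1): L=8.9924, (cx,cy)=(0.2057,0.9786)
member 1 (0-2): L=3.9460, (cx,cy)=(1.0000,0.0000)
member 2 (1-2): L=9.0462, (cx,cy)=(0.2317,-0.9728)
member 3 (1-3): L=3.7549, (cx,cy)=(0.9801,-0.1987)
member 4 (2-3): L=8.2083, (cx,cy)=(0.1930,0.9812)
member 5 (2-4): L=3.6100, (cx,cy)=(1.0000,0.0000)
member 6 (3-4): L=8.3049, (cx,cy)=(0.2440,-0.9698)
member 7 (3-5): L=4.0128, (cx,cy)=(0.9644,0.2644)
member 8 (4-5): L=9.2997, (cx,cy)=(0.1983,0.9801)
solve A·x = −loads:
  F[0-1] = -1426.5431 N (compression)
  F[0-2] = -2559.6169 N (compression)
  F[1-2] = +1572.1473 N (tension)
  F[1-3] = -671.1288 N (compression)
  F[2-3] = +1419.3030 N (tension)
  F[2-4] = +383.8590 N (tension)
  F[3-4] = -1573.5022 N (compression)
  F[3-5] = +0.0000 N (tension)
  F[4-5] = -0.0000 N (compression)
  Rx@0 = +2853.1000 N
  Ry@0 = +1396.0275 N
  Ry@4 = +1525.9625 N

-2559.617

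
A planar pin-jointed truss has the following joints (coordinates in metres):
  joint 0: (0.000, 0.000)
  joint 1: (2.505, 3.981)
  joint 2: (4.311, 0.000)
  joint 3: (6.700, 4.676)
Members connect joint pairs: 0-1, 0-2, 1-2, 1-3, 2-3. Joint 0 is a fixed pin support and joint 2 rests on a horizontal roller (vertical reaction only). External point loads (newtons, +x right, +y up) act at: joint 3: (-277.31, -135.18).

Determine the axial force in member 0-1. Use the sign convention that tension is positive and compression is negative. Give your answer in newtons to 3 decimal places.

N=4 nodes, M=5 members, R=3 reactions → 2N=8, M+R=8
member 0 (0-1): L=4.7036, (cx,cy)=(0.5326,0.8464)
member 1 (0-2): L=4.3110, (cx,cy)=(1.0000,0.0000)
member 2 (1-2): L=4.3715, (cx,cy)=(0.4131,-0.9107)
member 3 (1-3): L=4.2522, (cx,cy)=(0.9866,0.1634)
member 4 (2-3): L=5.2509, (cx,cy)=(0.4550,0.8905)
solve A·x = −loads:
  F[0-1] = -266.8738 N (compression)
  F[0-2] = -135.1793 N (compression)
  F[1-2] = +206.6454 N (tension)
  F[1-3] = -230.6033 N (compression)
  F[2-3] = -109.4756 N (compression)
  Rx@0 = +277.3100 N
  Ry@0 = +225.8772 N
  Ry@2 = -90.6972 N

-266.874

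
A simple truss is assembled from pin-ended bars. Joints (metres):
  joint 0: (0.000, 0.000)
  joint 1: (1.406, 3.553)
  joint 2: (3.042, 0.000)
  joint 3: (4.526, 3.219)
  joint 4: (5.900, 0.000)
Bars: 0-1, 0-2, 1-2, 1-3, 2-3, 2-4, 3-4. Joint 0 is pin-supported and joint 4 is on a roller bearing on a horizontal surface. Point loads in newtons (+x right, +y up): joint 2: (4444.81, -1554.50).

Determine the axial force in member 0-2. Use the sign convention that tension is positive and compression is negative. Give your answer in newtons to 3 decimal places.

N=5 nodes, M=7 members, R=3 reactions → 2N=10, M+R=10
member 0 (0-1): L=3.8211, (cx,cy)=(0.3680,0.9298)
member 1 (0-2): L=3.0420, (cx,cy)=(1.0000,0.0000)
member 2 (1-2): L=3.9116, (cx,cy)=(0.4182,-0.9083)
member 3 (1-3): L=3.1378, (cx,cy)=(0.9943,-0.1064)
member 4 (2-3): L=3.5446, (cx,cy)=(0.4187,0.9081)
member 5 (2-4): L=2.8580, (cx,cy)=(1.0000,0.0000)
member 6 (3-4): L=3.5000, (cx,cy)=(0.3926,-0.9197)
solve A·x = −loads:
  F[0-1] = -809.8261 N (compression)
  F[0-2] = +4742.7927 N (tension)
  F[1-2] = +908.9241 N (tension)
  F[1-3] = -682.0125 N (compression)
  F[2-3] = +802.6222 N (tension)
  F[2-4] = +342.1084 N (tension)
  F[3-4] = -871.4493 N (compression)
  Rx@0 = -4444.8100 N
  Ry@0 = +753.0103 N
  Ry@4 = +801.4897 N

4742.793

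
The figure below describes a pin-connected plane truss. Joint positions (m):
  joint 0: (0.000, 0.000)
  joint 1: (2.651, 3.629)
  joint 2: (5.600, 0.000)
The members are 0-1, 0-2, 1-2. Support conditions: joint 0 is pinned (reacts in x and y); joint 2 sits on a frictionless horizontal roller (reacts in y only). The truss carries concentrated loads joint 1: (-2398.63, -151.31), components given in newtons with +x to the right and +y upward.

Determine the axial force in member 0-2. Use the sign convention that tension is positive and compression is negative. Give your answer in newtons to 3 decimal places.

-1204.928

N=3 nodes, M=3 members, R=3 reactions → 2N=6, M+R=6
member 0 (0-1): L=4.4942, (cx,cy)=(0.5899,0.8075)
member 1 (0-2): L=5.6000, (cx,cy)=(1.0000,0.0000)
member 2 (1-2): L=4.6761, (cx,cy)=(0.6306,-0.7761)
solve A·x = −loads:
  F[0-1] = -2023.6445 N (compression)
  F[0-2] = -1204.9284 N (compression)
  F[1-2] = +1910.6166 N (tension)
  Rx@0 = +2398.6300 N
  Ry@0 = +1634.0788 N
  Ry@2 = -1482.7688 N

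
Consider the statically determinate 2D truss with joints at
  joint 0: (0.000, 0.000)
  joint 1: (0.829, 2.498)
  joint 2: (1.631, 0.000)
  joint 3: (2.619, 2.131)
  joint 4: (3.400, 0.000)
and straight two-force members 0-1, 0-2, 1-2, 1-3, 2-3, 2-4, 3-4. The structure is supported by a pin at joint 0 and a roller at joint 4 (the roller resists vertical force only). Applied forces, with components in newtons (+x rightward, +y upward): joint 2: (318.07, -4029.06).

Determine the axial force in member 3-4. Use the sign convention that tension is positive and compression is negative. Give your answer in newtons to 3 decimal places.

-2058.478

N=5 nodes, M=7 members, R=3 reactions → 2N=10, M+R=10
member 0 (0-1): L=2.6320, (cx,cy)=(0.3150,0.9491)
member 1 (0-2): L=1.6310, (cx,cy)=(1.0000,0.0000)
member 2 (1-2): L=2.6236, (cx,cy)=(0.3057,-0.9521)
member 3 (1-3): L=1.8272, (cx,cy)=(0.9796,-0.2008)
member 4 (2-3): L=2.3489, (cx,cy)=(0.4206,0.9072)
member 5 (2-4): L=1.7690, (cx,cy)=(1.0000,0.0000)
member 6 (3-4): L=2.2696, (cx,cy)=(0.3441,-0.9389)
solve A·x = −loads:
  F[0-1] = -2208.7191 N (compression)
  F[0-2] = +1013.7584 N (tension)
  F[1-2] = +2517.1895 N (tension)
  F[1-3] = -1495.6421 N (compression)
  F[2-3] = +1799.2732 N (tension)
  F[2-4] = +708.3475 N (tension)
  F[3-4] = -2058.4781 N (compression)
  Rx@0 = -318.0700 N
  Ry@0 = +2096.2962 N
  Ry@4 = +1932.7638 N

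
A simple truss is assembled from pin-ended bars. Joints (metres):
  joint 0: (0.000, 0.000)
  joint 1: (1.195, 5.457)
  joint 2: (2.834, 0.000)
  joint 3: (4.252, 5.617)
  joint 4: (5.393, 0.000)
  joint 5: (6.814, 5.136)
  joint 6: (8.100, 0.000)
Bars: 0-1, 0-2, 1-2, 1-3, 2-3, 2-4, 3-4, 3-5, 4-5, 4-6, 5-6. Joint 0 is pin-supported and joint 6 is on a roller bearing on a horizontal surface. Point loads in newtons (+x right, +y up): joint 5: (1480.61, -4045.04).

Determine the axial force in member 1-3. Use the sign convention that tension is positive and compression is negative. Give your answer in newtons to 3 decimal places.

151.860

N=7 nodes, M=11 members, R=3 reactions → 2N=14, M+R=14
member 0 (0-1): L=5.5863, (cx,cy)=(0.2139,0.9769)
member 1 (0-2): L=2.8340, (cx,cy)=(1.0000,0.0000)
member 2 (1-2): L=5.6978, (cx,cy)=(0.2877,-0.9577)
member 3 (1-3): L=3.0612, (cx,cy)=(0.9986,0.0523)
member 4 (2-3): L=5.7932, (cx,cy)=(0.2448,0.9696)
member 5 (2-4): L=2.5590, (cx,cy)=(1.0000,0.0000)
member 6 (3-4): L=5.7317, (cx,cy)=(0.1991,-0.9800)
member 7 (3-5): L=2.6068, (cx,cy)=(0.9828,-0.1845)
member 8 (4-5): L=5.3290, (cx,cy)=(0.2667,0.9638)
member 9 (4-6): L=2.7070, (cx,cy)=(1.0000,0.0000)
member 10 (5-6): L=5.2946, (cx,cy)=(0.2429,-0.9701)
solve A·x = −loads:
  F[0-1] = +303.6323 N (tension)
  F[0-2] = +1415.6583 N (tension)
  F[1-2] = -301.4057 N (compression)
  F[1-3] = +151.8598 N (tension)
  F[2-3] = +297.7229 N (tension)
  F[2-4] = +1256.0845 N (tension)
  F[3-4] = -359.3814 N (compression)
  F[3-5] = +301.2394 N (tension)
  F[4-5] = +365.4199 N (tension)
  F[4-6] = +1087.1016 N (tension)
  F[5-6] = -4475.6744 N (compression)
  Rx@0 = -1480.6100 N
  Ry@0 = -296.6039 N
  Ry@6 = +4341.6439 N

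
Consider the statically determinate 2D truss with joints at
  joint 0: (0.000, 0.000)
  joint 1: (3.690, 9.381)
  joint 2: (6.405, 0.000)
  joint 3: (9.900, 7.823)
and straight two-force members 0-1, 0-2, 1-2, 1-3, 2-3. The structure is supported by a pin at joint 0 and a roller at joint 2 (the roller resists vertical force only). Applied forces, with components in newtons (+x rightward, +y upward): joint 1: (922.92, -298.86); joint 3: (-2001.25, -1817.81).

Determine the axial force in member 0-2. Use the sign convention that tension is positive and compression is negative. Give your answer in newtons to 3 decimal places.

N=4 nodes, M=5 members, R=3 reactions → 2N=8, M+R=8
member 0 (0-1): L=10.0806, (cx,cy)=(0.3660,0.9306)
member 1 (0-2): L=6.4050, (cx,cy)=(1.0000,0.0000)
member 2 (1-2): L=9.7660, (cx,cy)=(0.2780,-0.9606)
member 3 (1-3): L=6.4025, (cx,cy)=(0.9699,-0.2433)
member 4 (2-3): L=8.5682, (cx,cy)=(0.4079,0.9130)
solve A·x = −loads:
  F[0-1] = -244.2804 N (compression)
  F[0-2] = -988.9116 N (compression)
  F[1-2] = +204.8058 N (tension)
  F[1-3] = -1102.4142 N (compression)
  F[2-3] = -2284.7952 N (compression)
  Rx@0 = +1078.3300 N
  Ry@0 = +227.3263 N
  Ry@2 = +1889.3437 N

-988.912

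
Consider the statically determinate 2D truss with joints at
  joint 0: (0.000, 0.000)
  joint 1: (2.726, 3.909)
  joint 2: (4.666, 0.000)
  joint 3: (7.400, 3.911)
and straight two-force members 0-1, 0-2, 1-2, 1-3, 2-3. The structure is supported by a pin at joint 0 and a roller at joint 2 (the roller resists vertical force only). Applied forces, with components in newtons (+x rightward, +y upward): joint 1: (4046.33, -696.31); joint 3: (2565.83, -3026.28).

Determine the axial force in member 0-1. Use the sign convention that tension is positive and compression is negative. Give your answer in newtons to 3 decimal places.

8563.569

N=4 nodes, M=5 members, R=3 reactions → 2N=8, M+R=8
member 0 (0-1): L=4.7656, (cx,cy)=(0.5720,0.8202)
member 1 (0-2): L=4.6660, (cx,cy)=(1.0000,0.0000)
member 2 (1-2): L=4.3639, (cx,cy)=(0.4446,-0.8958)
member 3 (1-3): L=4.6740, (cx,cy)=(1.0000,0.0004)
member 4 (2-3): L=4.7719, (cx,cy)=(0.5729,0.8196)
solve A·x = −loads:
  F[0-1] = +8563.5691 N (tension)
  F[0-2] = +1713.7051 N (tension)
  F[1-2] = -8616.8236 N (compression)
  F[1-3] = +4682.7641 N (tension)
  F[2-3] = -3694.8492 N (compression)
  Rx@0 = -6612.1600 N
  Ry@0 = -7024.2334 N
  Ry@2 = +10746.8234 N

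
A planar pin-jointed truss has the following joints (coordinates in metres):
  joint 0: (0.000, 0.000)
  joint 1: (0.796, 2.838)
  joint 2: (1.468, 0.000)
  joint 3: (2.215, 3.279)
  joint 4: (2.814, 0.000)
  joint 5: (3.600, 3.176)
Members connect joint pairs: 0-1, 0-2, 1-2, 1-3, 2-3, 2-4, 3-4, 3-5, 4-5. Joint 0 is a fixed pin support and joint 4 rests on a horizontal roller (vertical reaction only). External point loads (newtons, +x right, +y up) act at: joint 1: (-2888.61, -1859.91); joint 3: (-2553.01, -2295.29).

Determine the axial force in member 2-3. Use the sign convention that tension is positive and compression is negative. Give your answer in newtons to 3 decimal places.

-5804.734

N=6 nodes, M=9 members, R=3 reactions → 2N=12, M+R=12
member 0 (0-1): L=2.9475, (cx,cy)=(0.2701,0.9628)
member 1 (0-2): L=1.4680, (cx,cy)=(1.0000,0.0000)
member 2 (1-2): L=2.9165, (cx,cy)=(0.2304,-0.9731)
member 3 (1-3): L=1.4859, (cx,cy)=(0.9549,0.2968)
member 4 (2-3): L=3.3630, (cx,cy)=(0.2221,0.9750)
member 5 (2-4): L=1.3460, (cx,cy)=(1.0000,0.0000)
member 6 (3-4): L=3.3333, (cx,cy)=(0.1797,-0.9837)
member 7 (3-5): L=1.3888, (cx,cy)=(0.9972,-0.0742)
member 8 (4-5): L=3.2718, (cx,cy)=(0.2402,0.9707)
solve A·x = −loads:
  F[0-1] = -8008.0552 N (compression)
  F[0-2] = -3278.9825 N (compression)
  F[1-2] = +5816.2251 N (tension)
  F[1-3] = -643.1503 N (compression)
  F[2-3] = -5804.7338 N (compression)
  F[2-4] = -649.4755 N (compression)
  F[3-4] = +3614.1444 N (tension)
  F[3-5] = +0.0000 N (tension)
  F[4-5] = -0.0000 N (compression)
  Rx@0 = +5441.6200 N
  Ry@0 = +7710.5089 N
  Ry@4 = -3555.3089 N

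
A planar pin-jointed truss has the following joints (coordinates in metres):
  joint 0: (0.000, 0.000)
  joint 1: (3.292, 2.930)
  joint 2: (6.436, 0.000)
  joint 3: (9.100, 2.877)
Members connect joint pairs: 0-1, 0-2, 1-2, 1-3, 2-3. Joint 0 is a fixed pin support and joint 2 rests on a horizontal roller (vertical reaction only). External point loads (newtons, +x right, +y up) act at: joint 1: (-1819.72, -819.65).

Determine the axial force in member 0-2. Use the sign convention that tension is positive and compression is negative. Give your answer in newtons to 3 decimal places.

-439.067

N=4 nodes, M=5 members, R=3 reactions → 2N=8, M+R=8
member 0 (0-1): L=4.4071, (cx,cy)=(0.7470,0.6648)
member 1 (0-2): L=6.4360, (cx,cy)=(1.0000,0.0000)
member 2 (1-2): L=4.2976, (cx,cy)=(0.7316,-0.6818)
member 3 (1-3): L=5.8082, (cx,cy)=(1.0000,-0.0091)
member 4 (2-3): L=3.9210, (cx,cy)=(0.6794,0.7337)
solve A·x = −loads:
  F[0-1] = -1848.3044 N (compression)
  F[0-2] = -439.0671 N (compression)
  F[1-2] = +600.1744 N (tension)
  F[1-3] = -0.0000 N (compression)
  F[2-3] = +0.0000 N (tension)
  Rx@0 = +1819.7200 N
  Ry@0 = +1228.8314 N
  Ry@2 = -409.1814 N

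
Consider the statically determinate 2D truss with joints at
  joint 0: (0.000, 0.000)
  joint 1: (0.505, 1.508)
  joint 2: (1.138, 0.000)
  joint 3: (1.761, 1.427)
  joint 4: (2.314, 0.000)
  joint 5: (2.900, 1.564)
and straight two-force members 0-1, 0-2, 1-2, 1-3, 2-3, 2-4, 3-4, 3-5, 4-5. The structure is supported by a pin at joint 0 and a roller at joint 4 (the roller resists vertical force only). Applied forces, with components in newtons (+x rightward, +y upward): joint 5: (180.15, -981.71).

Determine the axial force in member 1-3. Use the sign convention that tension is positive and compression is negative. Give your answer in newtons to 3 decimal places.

N=6 nodes, M=9 members, R=3 reactions → 2N=12, M+R=12
member 0 (0-1): L=1.5903, (cx,cy)=(0.3175,0.9482)
member 1 (0-2): L=1.1380, (cx,cy)=(1.0000,0.0000)
member 2 (1-2): L=1.6355, (cx,cy)=(0.3870,-0.9221)
member 3 (1-3): L=1.2586, (cx,cy)=(0.9979,-0.0644)
member 4 (2-3): L=1.5571, (cx,cy)=(0.4001,0.9165)
member 5 (2-4): L=1.1760, (cx,cy)=(1.0000,0.0000)
member 6 (3-4): L=1.5304, (cx,cy)=(0.3613,-0.9324)
member 7 (3-5): L=1.1472, (cx,cy)=(0.9928,0.1194)
member 8 (4-5): L=1.6702, (cx,cy)=(0.3509,0.9364)
solve A·x = −loads:
  F[0-1] = +390.5861 N (tension)
  F[0-2] = +56.1202 N (tension)
  F[1-2] = -421.7690 N (compression)
  F[1-3] = +287.8703 N (tension)
  F[2-3] = +424.3435 N (tension)
  F[2-4] = -276.9081 N (compression)
  F[3-4] = -323.1849 N (compression)
  F[3-5] = +577.9746 N (tension)
  F[4-5] = -1122.0642 N (compression)
  Rx@0 = -180.1500 N
  Ry@0 = -370.3702 N
  Ry@4 = +1352.0802 N

287.870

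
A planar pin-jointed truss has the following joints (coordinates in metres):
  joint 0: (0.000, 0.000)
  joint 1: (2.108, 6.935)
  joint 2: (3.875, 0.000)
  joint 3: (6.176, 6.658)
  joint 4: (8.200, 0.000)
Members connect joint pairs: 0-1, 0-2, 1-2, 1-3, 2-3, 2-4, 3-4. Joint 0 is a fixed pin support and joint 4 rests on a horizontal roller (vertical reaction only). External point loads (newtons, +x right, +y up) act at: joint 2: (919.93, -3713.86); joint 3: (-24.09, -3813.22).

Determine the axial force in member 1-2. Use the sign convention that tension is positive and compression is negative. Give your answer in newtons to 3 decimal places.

N=5 nodes, M=7 members, R=3 reactions → 2N=10, M+R=10
member 0 (0-1): L=7.2483, (cx,cy)=(0.2908,0.9568)
member 1 (0-2): L=3.8750, (cx,cy)=(1.0000,0.0000)
member 2 (1-2): L=7.1566, (cx,cy)=(0.2469,-0.9690)
member 3 (1-3): L=4.0774, (cx,cy)=(0.9977,-0.0679)
member 4 (2-3): L=7.0444, (cx,cy)=(0.3266,0.9451)
member 5 (2-4): L=4.3250, (cx,cy)=(1.0000,0.0000)
member 6 (3-4): L=6.9588, (cx,cy)=(0.2909,-0.9568)
solve A·x = −loads:
  F[0-1] = -3051.5081 N (compression)
  F[0-2] = +1783.3001 N (tension)
  F[1-2] = +3129.5459 N (tension)
  F[1-3] = -1664.0078 N (compression)
  F[2-3] = +720.7406 N (tension)
  F[2-4] = +1400.6491 N (tension)
  F[3-4] = -4815.6628 N (compression)
  Rx@0 = -895.8400 N
  Ry@0 = +2919.6089 N
  Ry@4 = +4607.4711 N

3129.546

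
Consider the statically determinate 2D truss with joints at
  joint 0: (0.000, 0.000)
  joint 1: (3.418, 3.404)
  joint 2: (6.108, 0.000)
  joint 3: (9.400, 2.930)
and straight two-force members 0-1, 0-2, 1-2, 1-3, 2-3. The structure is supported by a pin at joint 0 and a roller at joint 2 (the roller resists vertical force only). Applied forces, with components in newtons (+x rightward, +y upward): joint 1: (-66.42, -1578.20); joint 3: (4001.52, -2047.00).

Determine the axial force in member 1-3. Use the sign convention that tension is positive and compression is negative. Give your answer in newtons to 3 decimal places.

N=4 nodes, M=5 members, R=3 reactions → 2N=8, M+R=8
member 0 (0-1): L=4.8239, (cx,cy)=(0.7086,0.7057)
member 1 (0-2): L=6.1080, (cx,cy)=(1.0000,0.0000)
member 2 (1-2): L=4.3386, (cx,cy)=(0.6200,-0.7846)
member 3 (1-3): L=6.0007, (cx,cy)=(0.9969,-0.0790)
member 4 (2-3): L=4.4071, (cx,cy)=(0.7470,0.6648)
solve A·x = −loads:
  F[0-1] = +3246.2379 N (tension)
  F[0-2] = +1634.9574 N (tension)
  F[1-2] = -5515.5257 N (compression)
  F[1-3] = +5804.4237 N (tension)
  F[2-3] = -2389.2993 N (compression)
  Rx@0 = -3935.1000 N
  Ry@0 = -2290.7213 N
  Ry@2 = +5915.9213 N

5804.424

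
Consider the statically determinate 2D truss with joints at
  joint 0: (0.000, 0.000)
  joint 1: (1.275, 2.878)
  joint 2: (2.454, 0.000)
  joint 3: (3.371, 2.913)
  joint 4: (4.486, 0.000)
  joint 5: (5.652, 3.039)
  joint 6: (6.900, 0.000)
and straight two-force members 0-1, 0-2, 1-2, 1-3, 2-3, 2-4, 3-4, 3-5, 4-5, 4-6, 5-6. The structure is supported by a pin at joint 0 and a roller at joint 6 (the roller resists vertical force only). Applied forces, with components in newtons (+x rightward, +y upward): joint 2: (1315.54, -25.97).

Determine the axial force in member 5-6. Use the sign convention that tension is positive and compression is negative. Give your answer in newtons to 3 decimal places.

-9.985

N=7 nodes, M=11 members, R=3 reactions → 2N=14, M+R=14
member 0 (0-1): L=3.1478, (cx,cy)=(0.4050,0.9143)
member 1 (0-2): L=2.4540, (cx,cy)=(1.0000,0.0000)
member 2 (1-2): L=3.1101, (cx,cy)=(0.3791,-0.9254)
member 3 (1-3): L=2.0963, (cx,cy)=(0.9999,0.0167)
member 4 (2-3): L=3.0539, (cx,cy)=(0.3003,0.9539)
member 5 (2-4): L=2.0320, (cx,cy)=(1.0000,0.0000)
member 6 (3-4): L=3.1191, (cx,cy)=(0.3575,-0.9339)
member 7 (3-5): L=2.2845, (cx,cy)=(0.9985,0.0552)
member 8 (4-5): L=3.2550, (cx,cy)=(0.3582,0.9336)
member 9 (4-6): L=2.4140, (cx,cy)=(1.0000,0.0000)
member 10 (5-6): L=3.2853, (cx,cy)=(0.3799,-0.9250)
solve A·x = −loads:
  F[0-1] = -18.3023 N (compression)
  F[0-2] = +1322.9533 N (tension)
  F[1-2] = +17.8277 N (tension)
  F[1-3] = -14.1735 N (compression)
  F[2-3] = +9.9312 N (tension)
  F[2-4] = +11.1894 N (tension)
  F[3-4] = -10.3331 N (compression)
  F[3-5] = -7.5070 N (compression)
  F[4-5] = +10.3363 N (tension)
  F[4-6] = +3.7930 N (tension)
  F[5-6] = -9.9848 N (compression)
  Rx@0 = -1315.5400 N
  Ry@0 = +16.7337 N
  Ry@6 = +9.2363 N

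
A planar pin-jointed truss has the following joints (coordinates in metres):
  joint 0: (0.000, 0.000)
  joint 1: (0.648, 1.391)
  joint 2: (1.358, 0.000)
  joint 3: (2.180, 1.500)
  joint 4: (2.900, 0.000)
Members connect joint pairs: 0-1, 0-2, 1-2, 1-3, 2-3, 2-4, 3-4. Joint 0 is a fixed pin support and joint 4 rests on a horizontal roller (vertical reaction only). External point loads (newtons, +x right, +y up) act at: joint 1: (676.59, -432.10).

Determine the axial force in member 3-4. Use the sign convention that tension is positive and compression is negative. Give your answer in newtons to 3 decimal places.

N=5 nodes, M=7 members, R=3 reactions → 2N=10, M+R=10
member 0 (0-1): L=1.5345, (cx,cy)=(0.4223,0.9065)
member 1 (0-2): L=1.3580, (cx,cy)=(1.0000,0.0000)
member 2 (1-2): L=1.5617, (cx,cy)=(0.4546,-0.8907)
member 3 (1-3): L=1.5359, (cx,cy)=(0.9975,0.0710)
member 4 (2-3): L=1.7105, (cx,cy)=(0.4806,0.8770)
member 5 (2-4): L=1.5420, (cx,cy)=(1.0000,0.0000)
member 6 (3-4): L=1.6639, (cx,cy)=(0.4327,-0.9015)
solve A·x = −loads:
  F[0-1] = -12.1550 N (compression)
  F[0-2] = +681.7228 N (tension)
  F[1-2] = -508.7444 N (compression)
  F[1-3] = -451.5731 N (compression)
  F[2-3] = +516.7078 N (tension)
  F[2-4] = +202.1193 N (tension)
  F[3-4] = -467.0783 N (compression)
  Rx@0 = -676.5900 N
  Ry@0 = +11.0181 N
  Ry@4 = +421.0819 N

-467.078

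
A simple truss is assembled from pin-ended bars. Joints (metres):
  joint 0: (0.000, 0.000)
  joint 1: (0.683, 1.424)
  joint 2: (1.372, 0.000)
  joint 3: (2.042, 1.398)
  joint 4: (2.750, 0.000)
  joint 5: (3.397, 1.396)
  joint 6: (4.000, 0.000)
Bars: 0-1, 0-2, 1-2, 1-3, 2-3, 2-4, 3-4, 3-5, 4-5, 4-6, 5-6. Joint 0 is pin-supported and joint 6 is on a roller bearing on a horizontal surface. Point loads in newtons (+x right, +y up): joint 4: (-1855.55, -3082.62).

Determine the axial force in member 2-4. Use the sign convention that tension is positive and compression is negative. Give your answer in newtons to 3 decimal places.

-448.471

N=7 nodes, M=11 members, R=3 reactions → 2N=14, M+R=14
member 0 (0-1): L=1.5793, (cx,cy)=(0.4325,0.9017)
member 1 (0-2): L=1.3720, (cx,cy)=(1.0000,0.0000)
member 2 (1-2): L=1.5819, (cx,cy)=(0.4355,-0.9002)
member 3 (1-3): L=1.3592, (cx,cy)=(0.9998,-0.0191)
member 4 (2-3): L=1.5503, (cx,cy)=(0.4322,0.9018)
member 5 (2-4): L=1.3780, (cx,cy)=(1.0000,0.0000)
member 6 (3-4): L=1.5671, (cx,cy)=(0.4518,-0.8921)
member 7 (3-5): L=1.3550, (cx,cy)=(1.0000,-0.0015)
member 8 (4-5): L=1.5386, (cx,cy)=(0.4205,0.9073)
member 9 (4-6): L=1.2500, (cx,cy)=(1.0000,0.0000)
member 10 (5-6): L=1.5207, (cx,cy)=(0.3965,-0.9180)
solve A·x = −loads:
  F[0-1] = -1068.3937 N (compression)
  F[0-2] = -1393.5088 N (compression)
  F[1-2] = +1090.0659 N (tension)
  F[1-3] = -936.9847 N (compression)
  F[2-3] = -1088.1108 N (compression)
  F[2-4] = -448.4707 N (compression)
  F[3-4] = +1082.9483 N (tension)
  F[3-5] = -1896.3599 N (compression)
  F[4-5] = +2332.7673 N (tension)
  F[4-6] = +915.4288 N (tension)
  F[5-6] = -2308.5597 N (compression)
  Rx@0 = +1855.5500 N
  Ry@0 = +963.3188 N
  Ry@6 = +2119.3012 N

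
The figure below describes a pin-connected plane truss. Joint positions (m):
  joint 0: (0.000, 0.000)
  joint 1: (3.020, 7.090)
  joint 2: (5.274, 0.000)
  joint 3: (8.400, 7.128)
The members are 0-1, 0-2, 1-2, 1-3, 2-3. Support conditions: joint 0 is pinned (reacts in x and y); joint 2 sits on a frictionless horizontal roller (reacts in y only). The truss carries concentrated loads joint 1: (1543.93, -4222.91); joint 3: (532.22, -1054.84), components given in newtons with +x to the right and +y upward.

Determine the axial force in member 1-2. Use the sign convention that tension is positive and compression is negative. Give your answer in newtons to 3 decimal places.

N=4 nodes, M=5 members, R=3 reactions → 2N=8, M+R=8
member 0 (0-1): L=7.7064, (cx,cy)=(0.3919,0.9200)
member 1 (0-2): L=5.2740, (cx,cy)=(1.0000,0.0000)
member 2 (1-2): L=7.4397, (cx,cy)=(0.3030,-0.9530)
member 3 (1-3): L=5.3801, (cx,cy)=(1.0000,0.0071)
member 4 (2-3): L=7.7833, (cx,cy)=(0.4016,0.9158)
solve A·x = −loads:
  F[0-1] = +1755.7371 N (tension)
  F[0-2] = +1388.1075 N (tension)
  F[1-2] = -6118.7484 N (compression)
  F[1-3] = +997.9384 N (tension)
  F[2-3] = -1159.5161 N (compression)
  Rx@0 = -2076.1500 N
  Ry@0 = -1615.3050 N
  Ry@2 = +6893.0550 N

-6118.748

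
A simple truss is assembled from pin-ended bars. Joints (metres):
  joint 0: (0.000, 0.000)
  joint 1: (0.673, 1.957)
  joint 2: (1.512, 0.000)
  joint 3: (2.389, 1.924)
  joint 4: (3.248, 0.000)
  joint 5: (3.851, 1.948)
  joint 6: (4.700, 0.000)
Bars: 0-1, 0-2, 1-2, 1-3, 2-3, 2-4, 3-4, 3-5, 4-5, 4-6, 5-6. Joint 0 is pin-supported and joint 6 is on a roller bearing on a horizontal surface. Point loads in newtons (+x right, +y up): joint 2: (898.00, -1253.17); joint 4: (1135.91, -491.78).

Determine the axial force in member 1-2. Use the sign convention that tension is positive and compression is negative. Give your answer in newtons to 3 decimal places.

N=7 nodes, M=11 members, R=3 reactions → 2N=14, M+R=14
member 0 (0-1): L=2.0695, (cx,cy)=(0.3252,0.9456)
member 1 (0-2): L=1.5120, (cx,cy)=(1.0000,0.0000)
member 2 (1-2): L=2.1293, (cx,cy)=(0.3940,-0.9191)
member 3 (1-3): L=1.7163, (cx,cy)=(0.9998,-0.0192)
member 4 (2-3): L=2.1145, (cx,cy)=(0.4148,0.9099)
member 5 (2-4): L=1.7360, (cx,cy)=(1.0000,0.0000)
member 6 (3-4): L=2.1070, (cx,cy)=(0.4077,-0.9131)
member 7 (3-5): L=1.4622, (cx,cy)=(0.9999,0.0164)
member 8 (4-5): L=2.0392, (cx,cy)=(0.2957,0.9553)
member 9 (4-6): L=1.4520, (cx,cy)=(1.0000,0.0000)
member 10 (5-6): L=2.1250, (cx,cy)=(0.3995,-0.9167)
solve A·x = −loads:
  F[0-1] = -1059.5428 N (compression)
  F[0-2] = +2378.4747 N (tension)
  F[1-2] = +1106.4800 N (tension)
  F[1-3] = -780.6983 N (compression)
  F[2-3] = +259.5898 N (tension)
  F[2-4] = +1808.7953 N (tension)
  F[3-4] = -285.1270 N (compression)
  F[3-5] = -556.7200 N (compression)
  F[4-5] = +787.3474 N (tension)
  F[4-6] = +323.8224 N (tension)
  F[5-6] = -810.4987 N (compression)
  Rx@0 = -2033.9100 N
  Ry@0 = +1001.9512 N
  Ry@6 = +742.9988 N

1106.480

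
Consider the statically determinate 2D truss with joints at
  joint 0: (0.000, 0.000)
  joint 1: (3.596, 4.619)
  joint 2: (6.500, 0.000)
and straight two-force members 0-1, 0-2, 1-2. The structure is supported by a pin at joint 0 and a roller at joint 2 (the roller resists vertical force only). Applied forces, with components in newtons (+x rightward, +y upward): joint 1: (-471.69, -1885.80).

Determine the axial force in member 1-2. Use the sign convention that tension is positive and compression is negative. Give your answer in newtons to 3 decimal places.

N=3 nodes, M=3 members, R=3 reactions → 2N=6, M+R=6
member 0 (0-1): L=5.8537, (cx,cy)=(0.6143,0.7891)
member 1 (0-2): L=6.5000, (cx,cy)=(1.0000,0.0000)
member 2 (1-2): L=5.4560, (cx,cy)=(0.5323,-0.8466)
solve A·x = −loads:
  F[0-1] = -1492.5318 N (compression)
  F[0-2] = +445.1830 N (tension)
  F[1-2] = -836.4107 N (compression)
  Rx@0 = +471.6900 N
  Ry@0 = +1177.7076 N
  Ry@2 = +708.0924 N

-836.411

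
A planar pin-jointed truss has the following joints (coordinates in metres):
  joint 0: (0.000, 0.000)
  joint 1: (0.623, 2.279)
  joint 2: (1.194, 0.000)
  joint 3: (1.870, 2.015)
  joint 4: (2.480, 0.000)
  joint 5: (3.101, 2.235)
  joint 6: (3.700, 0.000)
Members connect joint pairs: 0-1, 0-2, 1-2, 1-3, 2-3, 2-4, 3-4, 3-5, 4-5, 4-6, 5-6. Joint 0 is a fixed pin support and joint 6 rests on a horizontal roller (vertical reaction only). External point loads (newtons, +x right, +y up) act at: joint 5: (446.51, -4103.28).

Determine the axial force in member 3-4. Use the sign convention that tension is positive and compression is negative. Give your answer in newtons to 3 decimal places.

326.231

N=7 nodes, M=11 members, R=3 reactions → 2N=14, M+R=14
member 0 (0-1): L=2.3626, (cx,cy)=(0.2637,0.9646)
member 1 (0-2): L=1.1940, (cx,cy)=(1.0000,0.0000)
member 2 (1-2): L=2.3494, (cx,cy)=(0.2430,-0.9700)
member 3 (1-3): L=1.2746, (cx,cy)=(0.9783,-0.2071)
member 4 (2-3): L=2.1254, (cx,cy)=(0.3181,0.9481)
member 5 (2-4): L=1.2860, (cx,cy)=(1.0000,0.0000)
member 6 (3-4): L=2.1053, (cx,cy)=(0.2897,-0.9571)
member 7 (3-5): L=1.2505, (cx,cy)=(0.9844,0.1759)
member 8 (4-5): L=2.3197, (cx,cy)=(0.2677,0.9635)
member 9 (4-6): L=1.2200, (cx,cy)=(1.0000,0.0000)
member 10 (5-6): L=2.3139, (cx,cy)=(0.2589,-0.9659)
solve A·x = −loads:
  F[0-1] = -409.0489 N (compression)
  F[0-2] = +554.3723 N (tension)
  F[1-2] = +454.4122 N (tension)
  F[1-3] = -223.1395 N (compression)
  F[2-3] = -464.9316 N (compression)
  F[2-4] = +812.6881 N (tension)
  F[3-4] = +326.2306 N (tension)
  F[3-5] = -468.0008 N (compression)
  F[4-5] = -324.0652 N (compression)
  F[4-6] = +993.9670 N (tension)
  F[5-6] = -3839.5948 N (compression)
  Rx@0 = -446.5100 N
  Ry@0 = +394.5716 N
  Ry@6 = +3708.7084 N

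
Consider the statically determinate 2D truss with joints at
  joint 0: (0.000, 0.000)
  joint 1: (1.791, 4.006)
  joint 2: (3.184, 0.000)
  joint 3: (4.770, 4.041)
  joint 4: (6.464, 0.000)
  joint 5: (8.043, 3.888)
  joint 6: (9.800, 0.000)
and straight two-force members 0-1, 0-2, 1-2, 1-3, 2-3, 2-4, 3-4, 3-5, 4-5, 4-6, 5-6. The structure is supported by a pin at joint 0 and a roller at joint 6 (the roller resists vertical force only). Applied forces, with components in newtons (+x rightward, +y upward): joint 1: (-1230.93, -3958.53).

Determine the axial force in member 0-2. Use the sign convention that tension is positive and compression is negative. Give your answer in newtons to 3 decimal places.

N=7 nodes, M=11 members, R=3 reactions → 2N=14, M+R=14
member 0 (0-1): L=4.3881, (cx,cy)=(0.4081,0.9129)
member 1 (0-2): L=3.1840, (cx,cy)=(1.0000,0.0000)
member 2 (1-2): L=4.2413, (cx,cy)=(0.3284,-0.9445)
member 3 (1-3): L=2.9792, (cx,cy)=(0.9999,0.0117)
member 4 (2-3): L=4.3411, (cx,cy)=(0.3653,0.9309)
member 5 (2-4): L=3.2800, (cx,cy)=(1.0000,0.0000)
member 6 (3-4): L=4.3817, (cx,cy)=(0.3866,-0.9222)
member 7 (3-5): L=3.2766, (cx,cy)=(0.9989,-0.0467)
member 8 (4-5): L=4.1964, (cx,cy)=(0.3763,0.9265)
member 9 (4-6): L=3.3360, (cx,cy)=(1.0000,0.0000)
member 10 (5-6): L=4.2666, (cx,cy)=(0.4118,-0.9113)
solve A·x = −loads:
  F[0-1] = -4094.8566 N (compression)
  F[0-2] = +440.3701 N (tension)
  F[1-2] = -237.7110 N (compression)
  F[1-3] = -362.3217 N (compression)
  F[2-3] = +241.1977 N (tension)
  F[2-4] = +274.1761 N (tension)
  F[3-4] = -229.4374 N (compression)
  F[3-5] = -185.6764 N (compression)
  F[4-5] = +228.3815 N (tension)
  F[4-6] = +99.5396 N (tension)
  F[5-6] = -241.7145 N (compression)
  Rx@0 = +1230.9300 N
  Ry@0 = +3738.2625 N
  Ry@6 = +220.2675 N

440.370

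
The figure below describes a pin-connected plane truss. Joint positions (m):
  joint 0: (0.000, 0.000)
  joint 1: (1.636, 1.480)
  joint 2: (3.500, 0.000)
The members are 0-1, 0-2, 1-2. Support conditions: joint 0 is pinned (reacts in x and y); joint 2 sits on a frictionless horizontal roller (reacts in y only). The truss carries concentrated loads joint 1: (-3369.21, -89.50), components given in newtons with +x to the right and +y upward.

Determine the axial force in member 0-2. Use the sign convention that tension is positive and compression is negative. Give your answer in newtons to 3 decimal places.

N=3 nodes, M=3 members, R=3 reactions → 2N=6, M+R=6
member 0 (0-1): L=2.2061, (cx,cy)=(0.7416,0.6709)
member 1 (0-2): L=3.5000, (cx,cy)=(1.0000,0.0000)
member 2 (1-2): L=2.3801, (cx,cy)=(0.7832,-0.6218)
solve A·x = −loads:
  F[0-1] = -2194.7155 N (compression)
  F[0-2] = -1741.6557 N (compression)
  F[1-2] = +2223.8852 N (tension)
  Rx@0 = +3369.2100 N
  Ry@0 = +1472.3597 N
  Ry@2 = -1382.8597 N

-1741.656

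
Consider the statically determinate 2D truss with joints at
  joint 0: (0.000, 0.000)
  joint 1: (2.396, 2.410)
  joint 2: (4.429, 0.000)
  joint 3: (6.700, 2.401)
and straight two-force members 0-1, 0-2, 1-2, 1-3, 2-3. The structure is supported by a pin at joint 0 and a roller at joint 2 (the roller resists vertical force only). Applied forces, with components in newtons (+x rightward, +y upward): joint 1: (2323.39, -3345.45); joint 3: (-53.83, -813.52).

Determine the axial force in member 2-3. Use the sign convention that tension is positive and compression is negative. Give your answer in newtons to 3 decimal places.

-1117.722

N=4 nodes, M=5 members, R=3 reactions → 2N=8, M+R=8
member 0 (0-1): L=3.3984, (cx,cy)=(0.7050,0.7092)
member 1 (0-2): L=4.4290, (cx,cy)=(1.0000,0.0000)
member 2 (1-2): L=3.1530, (cx,cy)=(0.6448,-0.7644)
member 3 (1-3): L=4.3040, (cx,cy)=(1.0000,-0.0021)
member 4 (2-3): L=3.3049, (cx,cy)=(0.6872,0.7265)
solve A·x = −loads:
  F[0-1] = +164.3894 N (tension)
  F[0-2] = +2153.6583 N (tension)
  F[1-2] = -4531.2720 N (compression)
  F[1-3] = +714.2316 N (tension)
  F[2-3] = -1117.7223 N (compression)
  Rx@0 = -2269.5600 N
  Ry@0 = -116.5789 N
  Ry@2 = +4275.5489 N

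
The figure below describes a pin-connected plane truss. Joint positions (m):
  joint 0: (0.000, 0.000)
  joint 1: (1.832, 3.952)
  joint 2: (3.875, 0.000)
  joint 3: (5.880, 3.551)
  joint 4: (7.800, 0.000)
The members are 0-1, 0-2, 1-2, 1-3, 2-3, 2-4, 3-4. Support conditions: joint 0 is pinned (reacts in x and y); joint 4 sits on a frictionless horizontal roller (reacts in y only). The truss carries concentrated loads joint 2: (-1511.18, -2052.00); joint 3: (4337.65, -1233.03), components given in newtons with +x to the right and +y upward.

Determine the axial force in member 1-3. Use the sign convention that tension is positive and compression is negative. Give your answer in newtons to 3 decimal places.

N=5 nodes, M=7 members, R=3 reactions → 2N=10, M+R=10
member 0 (0-1): L=4.3560, (cx,cy)=(0.4206,0.9073)
member 1 (0-2): L=3.8750, (cx,cy)=(1.0000,0.0000)
member 2 (1-2): L=4.4488, (cx,cy)=(0.4592,-0.8883)
member 3 (1-3): L=4.0678, (cx,cy)=(0.9951,-0.0986)
member 4 (2-3): L=4.0779, (cx,cy)=(0.4917,0.8708)
member 5 (2-4): L=3.9250, (cx,cy)=(1.0000,0.0000)
member 6 (3-4): L=4.0368, (cx,cy)=(0.4756,-0.8797)
solve A·x = −loads:
  F[0-1] = +703.9343 N (tension)
  F[0-2] = +2530.4152 N (tension)
  F[1-2] = -792.5415 N (compression)
  F[1-3] = +663.2371 N (tension)
  F[2-3] = +3165.0082 N (tension)
  F[2-4] = +2121.5059 N (tension)
  F[3-4] = -4460.4999 N (compression)
  Rx@0 = -2826.4700 N
  Ry@0 = -638.6510 N
  Ry@4 = +3923.6810 N

663.237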